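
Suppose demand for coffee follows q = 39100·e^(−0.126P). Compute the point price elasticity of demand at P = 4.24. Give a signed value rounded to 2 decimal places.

dq/dP = −0.126·q = -2887.55. At P = 4.24, q = 22917.1.
Ed = (dq/dP)·(P/q) = (-2887.55) × (4.24/22917.1) = -0.5342…

-0.53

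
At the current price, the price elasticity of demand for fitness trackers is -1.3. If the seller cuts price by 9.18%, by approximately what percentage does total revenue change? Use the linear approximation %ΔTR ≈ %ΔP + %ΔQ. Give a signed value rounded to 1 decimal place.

+2.8%

%ΔQ ≈ Ed × %ΔP = (-1.3) × (-9.18%) = +11.9340%
%ΔTR ≈ %ΔP + %ΔQ = (-9.18%) + (+11.9340%) = +2.7540%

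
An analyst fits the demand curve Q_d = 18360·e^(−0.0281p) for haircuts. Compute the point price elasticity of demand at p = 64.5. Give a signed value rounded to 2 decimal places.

-1.81

dQ_d/dp = −0.0281·Q_d = -84.2252. At p = 64.5, Q_d = 2997.34.
Ed = (dQ_d/dp)·(p/Q_d) = (-84.2252) × (64.5/2997.34) = -1.8124…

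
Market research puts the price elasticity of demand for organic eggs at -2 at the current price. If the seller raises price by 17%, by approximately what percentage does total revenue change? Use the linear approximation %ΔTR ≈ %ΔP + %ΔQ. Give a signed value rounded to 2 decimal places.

-17.00%

%ΔQ ≈ Ed × %ΔP = (-2) × (+17%) = -34.0000%
%ΔTR ≈ %ΔP + %ΔQ = (+17%) + (-34.0000%) = -17.0000%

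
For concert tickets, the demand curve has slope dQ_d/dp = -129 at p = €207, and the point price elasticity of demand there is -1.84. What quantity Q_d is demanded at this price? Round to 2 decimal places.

14512.50

Ed = (dQ_d/dp)·(p/Q_d) ⇒ Q_d = (dQ_d/dp)·p/Ed = (-129)·207/(-1.84) = 14512.5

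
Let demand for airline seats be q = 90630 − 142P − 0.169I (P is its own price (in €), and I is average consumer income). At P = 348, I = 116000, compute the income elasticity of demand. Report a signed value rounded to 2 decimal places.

At the given values, q = 90630 − 142(348) − 0.169(116000) = 21610.
∂q/∂I = -0.169.
E = (-0.169) × (116000/21610) = -0.9071…

-0.91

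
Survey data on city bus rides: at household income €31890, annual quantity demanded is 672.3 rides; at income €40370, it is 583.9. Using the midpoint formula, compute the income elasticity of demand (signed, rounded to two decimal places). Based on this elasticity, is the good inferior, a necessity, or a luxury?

-0.60; inferior

%ΔQ = (583.9 − 672.3)/[( 672.3 + 583.9)/2] = -88.4/628.1 = -0.140741…
%ΔIncome = (40370 − 31890)/[( 31890 + 40370)/2] = 8480/36130 = 0.234707…
E_income = (-88.4/628.1) / (8480/36130) = -0.5996…
E_income < 0 ⇒ inferior good.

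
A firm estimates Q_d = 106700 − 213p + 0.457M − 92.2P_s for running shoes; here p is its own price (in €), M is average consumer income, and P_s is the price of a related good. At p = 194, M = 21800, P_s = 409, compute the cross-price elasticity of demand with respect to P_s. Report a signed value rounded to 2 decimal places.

-1.00

At the given values, Q_d = 106700 − 213(194) + 0.457(21800) − 92.2(409) = 37630.8.
∂Q_d/∂P_s = -92.2.
E = (-92.2) × (409/37630.8) = -1.0020…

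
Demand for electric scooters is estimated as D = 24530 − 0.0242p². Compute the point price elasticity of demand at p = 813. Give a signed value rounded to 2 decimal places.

dD/dp = −2·0.0242·p = -39.3492. At p = 813, D = 8534.5502.
Ed = (dD/dp)·(p/D) = (-39.3492) × (813/8534.5502) = -3.7483…

-3.75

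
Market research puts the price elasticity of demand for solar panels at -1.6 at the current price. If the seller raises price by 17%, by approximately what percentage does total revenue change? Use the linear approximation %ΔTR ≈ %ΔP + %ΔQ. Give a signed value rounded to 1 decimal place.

%ΔQ ≈ Ed × %ΔP = (-1.6) × (+17%) = -27.2000%
%ΔTR ≈ %ΔP + %ΔQ = (+17%) + (-27.2000%) = -10.2000%

-10.2%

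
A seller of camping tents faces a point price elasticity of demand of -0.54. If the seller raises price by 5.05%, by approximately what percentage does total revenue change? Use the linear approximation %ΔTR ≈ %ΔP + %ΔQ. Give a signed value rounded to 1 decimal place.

+2.3%

%ΔQ ≈ Ed × %ΔP = (-0.54) × (+5.05%) = -2.7270%
%ΔTR ≈ %ΔP + %ΔQ = (+5.05%) + (-2.7270%) = +2.3230%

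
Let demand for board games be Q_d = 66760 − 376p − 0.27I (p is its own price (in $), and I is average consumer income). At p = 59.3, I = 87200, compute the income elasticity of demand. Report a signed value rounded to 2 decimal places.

At the given values, Q_d = 66760 − 376(59.3) − 0.27(87200) = 20919.2.
∂Q_d/∂I = -0.27.
E = (-0.27) × (87200/20919.2) = -1.1254…

-1.13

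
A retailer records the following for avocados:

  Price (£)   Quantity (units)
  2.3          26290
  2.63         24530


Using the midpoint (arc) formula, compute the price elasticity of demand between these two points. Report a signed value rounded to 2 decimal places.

-0.52

%ΔQ = (24530 − 26290) / [(26290 + 24530)/2] = -1760/25410 = -0.069264…
%ΔP = (2.63 − 2.3) / [(2.3 + 2.63)/2] = 0.33/2.465 = 0.133874…
Arc Ed = %ΔQ / %ΔP = (-1760/25410) / (0.33/2.465) = -0.5173…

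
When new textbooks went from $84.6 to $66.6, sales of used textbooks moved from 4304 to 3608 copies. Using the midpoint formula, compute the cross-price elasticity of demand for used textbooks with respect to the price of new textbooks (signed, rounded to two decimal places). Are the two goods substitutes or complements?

%ΔQ_{used textbooks} = (3608 − 4304)/avg = -696/3956 = -0.175935…
%ΔP_{new textbooks} = (66.6 − 84.6)/avg = -18/75.6 = -0.238095…
E_cross = (-696/3956) / (-18/75.6) = 0.7389…
E_cross > 0 ⇒ the goods are substitutes.

0.74; substitutes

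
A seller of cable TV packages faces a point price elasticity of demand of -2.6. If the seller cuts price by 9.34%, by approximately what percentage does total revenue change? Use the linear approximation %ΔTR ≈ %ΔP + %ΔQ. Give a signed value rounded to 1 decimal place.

%ΔQ ≈ Ed × %ΔP = (-2.6) × (-9.34%) = +24.2840%
%ΔTR ≈ %ΔP + %ΔQ = (-9.34%) + (+24.2840%) = +14.9440%

+14.9%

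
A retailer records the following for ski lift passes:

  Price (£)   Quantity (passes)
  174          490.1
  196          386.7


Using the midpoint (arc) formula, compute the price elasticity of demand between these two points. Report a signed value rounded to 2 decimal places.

-1.98

%ΔQ = (386.7 − 490.1) / [(490.1 + 386.7)/2] = -103.4/438.4 = -0.235857…
%ΔP = (196 − 174) / [(174 + 196)/2] = 22/185 = 0.118918…
Arc Ed = %ΔQ / %ΔP = (-103.4/438.4) / (22/185) = -1.9833…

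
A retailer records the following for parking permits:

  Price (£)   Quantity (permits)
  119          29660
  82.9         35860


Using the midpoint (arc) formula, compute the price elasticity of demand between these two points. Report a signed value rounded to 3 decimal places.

%ΔQ = (35860 − 29660) / [(29660 + 35860)/2] = 6200/32760 = 0.189255…
%ΔP = (82.9 − 119) / [(119 + 82.9)/2] = -36.1/100.95 = -0.357602…
Arc Ed = %ΔQ / %ΔP = (6200/32760) / (-36.1/100.95) = -0.52923…

-0.529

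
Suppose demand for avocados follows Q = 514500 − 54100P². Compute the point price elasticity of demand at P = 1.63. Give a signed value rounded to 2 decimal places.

dQ/dP = −2·54100·P = -176366. At P = 1.63, Q = 370761.71.
Ed = (dQ/dP)·(P/Q) = (-176366) × (1.63/370761.71) = -0.7753…

-0.78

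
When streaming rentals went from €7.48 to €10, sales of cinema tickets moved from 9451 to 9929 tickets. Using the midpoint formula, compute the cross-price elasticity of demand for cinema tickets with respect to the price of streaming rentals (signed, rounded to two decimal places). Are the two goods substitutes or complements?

0.17; substitutes

%ΔQ_{cinema tickets} = (9929 − 9451)/avg = 478/9690 = 0.049329…
%ΔP_{streaming rentals} = (10 − 7.48)/avg = 2.52/8.74 = 0.288329…
E_cross = (478/9690) / (2.52/8.74) = 0.1710…
E_cross > 0 ⇒ the goods are substitutes.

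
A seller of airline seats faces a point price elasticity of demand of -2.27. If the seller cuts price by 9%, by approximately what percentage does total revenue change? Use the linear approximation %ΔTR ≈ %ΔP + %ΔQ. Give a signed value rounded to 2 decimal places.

%ΔQ ≈ Ed × %ΔP = (-2.27) × (-9%) = +20.4300%
%ΔTR ≈ %ΔP + %ΔQ = (-9%) + (+20.4300%) = +11.4300%

+11.43%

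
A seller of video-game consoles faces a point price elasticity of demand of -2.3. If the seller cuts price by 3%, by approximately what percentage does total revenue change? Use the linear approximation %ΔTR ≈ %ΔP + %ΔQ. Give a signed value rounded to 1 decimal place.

+3.9%

%ΔQ ≈ Ed × %ΔP = (-2.3) × (-3%) = +6.9000%
%ΔTR ≈ %ΔP + %ΔQ = (-3%) + (+6.9000%) = +3.9000%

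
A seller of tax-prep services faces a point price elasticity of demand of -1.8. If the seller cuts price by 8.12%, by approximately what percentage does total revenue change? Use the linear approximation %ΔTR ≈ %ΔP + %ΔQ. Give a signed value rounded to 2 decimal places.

%ΔQ ≈ Ed × %ΔP = (-1.8) × (-8.12%) = +14.6160%
%ΔTR ≈ %ΔP + %ΔQ = (-8.12%) + (+14.6160%) = +6.4960%

+6.50%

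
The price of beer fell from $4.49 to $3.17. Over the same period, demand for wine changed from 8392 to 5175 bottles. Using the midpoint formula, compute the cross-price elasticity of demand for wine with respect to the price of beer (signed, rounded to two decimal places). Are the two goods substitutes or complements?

%ΔQ_{wine} = (5175 − 8392)/avg = -3217/6783.5 = -0.474238…
%ΔP_{beer} = (3.17 − 4.49)/avg = -1.32/3.83 = -0.344647…
E_cross = (-3217/6783.5) / (-1.32/3.83) = 1.3760…
E_cross > 0 ⇒ the goods are substitutes.

1.38; substitutes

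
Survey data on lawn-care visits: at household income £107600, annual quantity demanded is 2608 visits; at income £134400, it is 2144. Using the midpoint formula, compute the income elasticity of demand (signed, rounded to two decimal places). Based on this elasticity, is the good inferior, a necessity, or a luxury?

%ΔQ = (2144 − 2608)/[( 2608 + 2144)/2] = -464/2376 = -0.195286…
%ΔIncome = (134400 − 107600)/[( 107600 + 134400)/2] = 26800/121000 = 0.221487…
E_income = (-464/2376) / (26800/121000) = -0.8817…
E_income < 0 ⇒ inferior good.

-0.88; inferior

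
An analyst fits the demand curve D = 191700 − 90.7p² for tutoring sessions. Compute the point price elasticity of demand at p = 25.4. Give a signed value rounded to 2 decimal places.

-0.88

dD/dp = −2·90.7·p = -4607.56. At p = 25.4, D = 133183.988.
Ed = (dD/dp)·(p/D) = (-4607.56) × (25.4/133183.988) = -0.8787…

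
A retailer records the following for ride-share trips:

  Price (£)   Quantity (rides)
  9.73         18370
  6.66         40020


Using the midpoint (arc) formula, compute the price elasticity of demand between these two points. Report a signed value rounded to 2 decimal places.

%ΔQ = (40020 − 18370) / [(18370 + 40020)/2] = 21650/29195 = 0.741565…
%ΔP = (6.66 − 9.73) / [(9.73 + 6.66)/2] = -3.07/8.195 = -0.374618…
Arc Ed = %ΔQ / %ΔP = (21650/29195) / (-3.07/8.195) = -1.9795…

-1.98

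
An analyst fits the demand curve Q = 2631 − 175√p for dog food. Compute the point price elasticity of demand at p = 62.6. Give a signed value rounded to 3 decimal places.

-0.555

dQ/dp = −175/(2√p) = -11.0591. At p = 62.6, Q = 1246.4.
Ed = (dQ/dp)·(p/Q) = (-11.0591) × (62.6/1246.4) = -0.55544…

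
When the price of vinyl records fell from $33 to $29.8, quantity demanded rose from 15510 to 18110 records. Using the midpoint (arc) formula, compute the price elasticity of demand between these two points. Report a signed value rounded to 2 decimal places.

%ΔQ = (18110 − 15510) / [(15510 + 18110)/2] = 2600/16810 = 0.154669…
%ΔP = (29.8 − 33) / [(33 + 29.8)/2] = -3.2/31.4 = -0.101910…
Arc Ed = %ΔQ / %ΔP = (2600/16810) / (-3.2/31.4) = -1.5176…

-1.52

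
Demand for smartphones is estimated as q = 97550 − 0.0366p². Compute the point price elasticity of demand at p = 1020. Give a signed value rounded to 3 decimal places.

dq/dp = −2·0.0366·p = -74.664. At p = 1020, q = 59471.36.
Ed = (dq/dp)·(p/q) = (-74.664) × (1020/59471.36) = -1.28057…

-1.281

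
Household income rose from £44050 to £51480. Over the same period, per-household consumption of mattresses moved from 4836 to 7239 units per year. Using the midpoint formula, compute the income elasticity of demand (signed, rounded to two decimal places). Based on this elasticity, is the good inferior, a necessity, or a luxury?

%ΔQ = (7239 − 4836)/[( 4836 + 7239)/2] = 2403/6037.5 = 0.398012…
%ΔIncome = (51480 − 44050)/[( 44050 + 51480)/2] = 7430/47765 = 0.155553…
E_income = (2403/6037.5) / (7430/47765) = 2.5586…
E_income > 1 ⇒ normal good, luxury.

2.56; luxury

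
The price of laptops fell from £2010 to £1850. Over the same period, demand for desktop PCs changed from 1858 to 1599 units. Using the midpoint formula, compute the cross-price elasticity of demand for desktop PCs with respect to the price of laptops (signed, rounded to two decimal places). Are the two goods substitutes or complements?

%ΔQ_{desktop PCs} = (1599 − 1858)/avg = -259/1728.5 = -0.149840…
%ΔP_{laptops} = (1850 − 2010)/avg = -160/1930 = -0.082901…
E_cross = (-259/1728.5) / (-160/1930) = 1.8074…
E_cross > 0 ⇒ the goods are substitutes.

1.81; substitutes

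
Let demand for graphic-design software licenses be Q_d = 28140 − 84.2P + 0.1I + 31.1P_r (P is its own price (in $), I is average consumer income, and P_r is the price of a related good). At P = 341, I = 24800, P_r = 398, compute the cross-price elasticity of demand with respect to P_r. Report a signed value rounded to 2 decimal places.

0.87

At the given values, Q_d = 28140 − 84.2(341) + 0.1(24800) + 31.1(398) = 14285.6.
∂Q_d/∂P_r = 31.1.
E = (31.1) × (398/14285.6) = 0.8664…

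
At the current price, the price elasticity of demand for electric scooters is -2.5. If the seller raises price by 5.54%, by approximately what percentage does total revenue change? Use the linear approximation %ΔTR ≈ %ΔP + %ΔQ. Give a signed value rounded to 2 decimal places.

%ΔQ ≈ Ed × %ΔP = (-2.5) × (+5.54%) = -13.8500%
%ΔTR ≈ %ΔP + %ΔQ = (+5.54%) + (-13.8500%) = -8.3100%

-8.31%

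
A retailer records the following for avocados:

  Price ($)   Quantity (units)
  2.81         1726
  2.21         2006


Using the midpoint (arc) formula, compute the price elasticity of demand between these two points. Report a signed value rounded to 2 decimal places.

-0.63

%ΔQ = (2006 − 1726) / [(1726 + 2006)/2] = 280/1866 = 0.150053…
%ΔP = (2.21 − 2.81) / [(2.81 + 2.21)/2] = -0.6/2.51 = -0.239043…
Arc Ed = %ΔQ / %ΔP = (280/1866) / (-0.6/2.51) = -0.6277…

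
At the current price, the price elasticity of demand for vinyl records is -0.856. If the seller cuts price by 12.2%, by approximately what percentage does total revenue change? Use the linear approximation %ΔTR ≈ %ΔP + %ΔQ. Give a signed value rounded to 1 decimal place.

%ΔQ ≈ Ed × %ΔP = (-0.856) × (-12.2%) = +10.4432%
%ΔTR ≈ %ΔP + %ΔQ = (-12.2%) + (+10.4432%) = -1.7568%

-1.8%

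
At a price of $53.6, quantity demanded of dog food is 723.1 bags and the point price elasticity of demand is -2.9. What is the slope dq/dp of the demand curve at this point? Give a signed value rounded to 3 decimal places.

-39.123

Ed = (dq/dp)·(p/q) ⇒ dq/dp = Ed·q/p = (-2.9)·723.1/53.6 = -39.12294…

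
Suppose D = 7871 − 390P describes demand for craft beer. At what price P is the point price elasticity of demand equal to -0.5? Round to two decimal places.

6.73

Ed = −390P/(7871 − 390P). Set this equal to -0.5:
390P = 0.5·(7871 − 390P) ⇒ 390P(1 + 0.5) = 0.5·7871
P = 0.5·7871 / (390·1.5) = 6.7273…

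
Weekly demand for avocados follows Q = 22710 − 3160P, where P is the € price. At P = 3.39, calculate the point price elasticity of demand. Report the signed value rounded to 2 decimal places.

-0.89

dQ/dP = −3160. At P = 3.39, Q = 22710 − 3160(3.39) = 11997.6.
Ed = (dQ/dP)·(P/Q) = −3160 × (3.39/11997.6) = -0.8928…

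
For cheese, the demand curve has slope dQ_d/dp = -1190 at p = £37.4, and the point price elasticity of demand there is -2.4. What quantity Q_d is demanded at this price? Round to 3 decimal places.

18544.167

Ed = (dQ_d/dp)·(p/Q_d) ⇒ Q_d = (dQ_d/dp)·p/Ed = (-1190)·37.4/(-2.4) = 18544.16666…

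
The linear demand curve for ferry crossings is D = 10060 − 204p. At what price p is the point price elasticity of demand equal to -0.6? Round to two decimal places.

Ed = −204p/(10060 − 204p). Set this equal to -0.6:
204p = 0.6·(10060 − 204p) ⇒ 204p(1 + 0.6) = 0.6·10060
p = 0.6·10060 / (204·1.6) = 18.4926…

18.49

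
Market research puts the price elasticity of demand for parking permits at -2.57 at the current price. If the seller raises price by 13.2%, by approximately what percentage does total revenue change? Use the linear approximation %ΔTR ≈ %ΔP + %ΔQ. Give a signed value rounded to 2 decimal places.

%ΔQ ≈ Ed × %ΔP = (-2.57) × (+13.2%) = -33.9240%
%ΔTR ≈ %ΔP + %ΔQ = (+13.2%) + (-33.9240%) = -20.7240%

-20.72%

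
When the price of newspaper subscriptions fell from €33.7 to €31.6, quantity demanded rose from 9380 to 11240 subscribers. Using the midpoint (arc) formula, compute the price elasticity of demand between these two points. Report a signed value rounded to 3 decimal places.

-2.805

%ΔQ = (11240 − 9380) / [(9380 + 11240)/2] = 1860/10310 = 0.180407…
%ΔP = (31.6 − 33.7) / [(33.7 + 31.6)/2] = -2.1/32.65 = -0.064318…
Arc Ed = %ΔQ / %ΔP = (1860/10310) / (-2.1/32.65) = -2.80490…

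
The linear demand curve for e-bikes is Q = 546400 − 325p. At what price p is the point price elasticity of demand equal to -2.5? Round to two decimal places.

Ed = −325p/(546400 − 325p). Set this equal to -2.5:
325p = 2.5·(546400 − 325p) ⇒ 325p(1 + 2.5) = 2.5·546400
p = 2.5·546400 / (325·3.5) = 1200.8791…

1200.88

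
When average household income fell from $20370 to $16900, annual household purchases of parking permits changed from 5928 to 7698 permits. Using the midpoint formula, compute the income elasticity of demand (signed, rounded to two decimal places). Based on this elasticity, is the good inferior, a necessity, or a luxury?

-1.40; inferior

%ΔQ = (7698 − 5928)/[( 5928 + 7698)/2] = 1770/6813 = 0.259797…
%ΔIncome = (16900 − 20370)/[( 20370 + 16900)/2] = -3470/18635 = -0.186208…
E_income = (1770/6813) / (-3470/18635) = -1.3951…
E_income < 0 ⇒ inferior good.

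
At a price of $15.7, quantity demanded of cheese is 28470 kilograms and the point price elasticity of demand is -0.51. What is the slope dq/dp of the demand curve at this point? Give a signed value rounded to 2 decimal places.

Ed = (dq/dp)·(p/q) ⇒ dq/dp = Ed·q/p = (-0.51)·28470/15.7 = -924.8216…

-924.82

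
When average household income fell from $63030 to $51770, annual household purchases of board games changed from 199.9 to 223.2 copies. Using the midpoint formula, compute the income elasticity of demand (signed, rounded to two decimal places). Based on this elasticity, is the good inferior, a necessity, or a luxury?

%ΔQ = (223.2 − 199.9)/[( 199.9 + 223.2)/2] = 23.3/211.55 = 0.110139…
%ΔIncome = (51770 − 63030)/[( 63030 + 51770)/2] = -11260/57400 = -0.196167…
E_income = (23.3/211.55) / (-11260/57400) = -0.5614…
E_income < 0 ⇒ inferior good.

-0.56; inferior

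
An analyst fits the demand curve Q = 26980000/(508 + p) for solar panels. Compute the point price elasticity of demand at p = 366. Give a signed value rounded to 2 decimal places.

-0.42

dQ/dp = −26980000/(508 + p)² = -35.3199. At p = 366, Q = 30869.6.
Ed = (dQ/dp)·(p/Q) = (-35.3199) × (366/30869.6) = -0.4187…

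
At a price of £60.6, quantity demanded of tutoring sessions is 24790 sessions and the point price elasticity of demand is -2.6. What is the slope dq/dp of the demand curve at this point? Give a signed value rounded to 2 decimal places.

-1063.60

Ed = (dq/dp)·(p/q) ⇒ dq/dp = Ed·q/p = (-2.6)·24790/60.6 = -1063.5973…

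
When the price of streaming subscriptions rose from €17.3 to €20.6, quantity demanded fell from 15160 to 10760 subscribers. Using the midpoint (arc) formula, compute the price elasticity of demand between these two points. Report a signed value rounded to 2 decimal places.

%ΔQ = (10760 − 15160) / [(15160 + 10760)/2] = -4400/12960 = -0.339506…
%ΔP = (20.6 − 17.3) / [(17.3 + 20.6)/2] = 3.3/18.95 = 0.174142…
Arc Ed = %ΔQ / %ΔP = (-4400/12960) / (3.3/18.95) = -1.9495…

-1.95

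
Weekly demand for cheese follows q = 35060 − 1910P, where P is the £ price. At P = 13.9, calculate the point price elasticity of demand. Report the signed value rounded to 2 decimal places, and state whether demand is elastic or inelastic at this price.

dq/dP = −1910. At P = 13.9, q = 35060 − 1910(13.9) = 8511.
Ed = (dq/dP)·(P/q) = −1910 × (13.9/8511) = -3.1193…
|Ed| = 3.12 > 1, so demand is elastic.

-3.12; elastic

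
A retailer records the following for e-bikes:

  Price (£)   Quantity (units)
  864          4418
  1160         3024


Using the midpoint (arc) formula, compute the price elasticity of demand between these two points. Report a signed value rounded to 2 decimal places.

%ΔQ = (3024 − 4418) / [(4418 + 3024)/2] = -1394/3721 = -0.374630…
%ΔP = (1160 − 864) / [(864 + 1160)/2] = 296/1012 = 0.292490…
Arc Ed = %ΔQ / %ΔP = (-1394/3721) / (296/1012) = -1.2808…

-1.28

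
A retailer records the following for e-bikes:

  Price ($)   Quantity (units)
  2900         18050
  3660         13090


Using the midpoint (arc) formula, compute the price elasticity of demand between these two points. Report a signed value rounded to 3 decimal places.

%ΔQ = (13090 − 18050) / [(18050 + 13090)/2] = -4960/15570 = -0.318561…
%ΔP = (3660 − 2900) / [(2900 + 3660)/2] = 760/3280 = 0.231707…
Arc Ed = %ΔQ / %ΔP = (-4960/15570) / (760/3280) = -1.37484…

-1.375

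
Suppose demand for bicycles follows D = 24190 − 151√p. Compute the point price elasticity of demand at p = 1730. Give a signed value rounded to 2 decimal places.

dD/dp = −151/(2√p) = -1.8152. At p = 1730, D = 17909.4.
Ed = (dD/dp)·(p/D) = (-1.8152) × (1730/17909.4) = -0.1753…

-0.18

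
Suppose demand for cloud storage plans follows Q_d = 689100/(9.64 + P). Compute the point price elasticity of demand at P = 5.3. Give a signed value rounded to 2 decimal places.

dQ_d/dP = −689100/(9.64 + P)² = -3087.32. At P = 5.3, Q_d = 46124.5.
Ed = (dQ_d/dP)·(P/Q_d) = (-3087.32) × (5.3/46124.5) = -0.3547…

-0.35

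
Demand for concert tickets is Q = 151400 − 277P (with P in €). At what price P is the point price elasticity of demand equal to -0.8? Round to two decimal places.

242.92

Ed = −277P/(151400 − 277P). Set this equal to -0.8:
277P = 0.8·(151400 − 277P) ⇒ 277P(1 + 0.8) = 0.8·151400
P = 0.8·151400 / (277·1.8) = 242.9201…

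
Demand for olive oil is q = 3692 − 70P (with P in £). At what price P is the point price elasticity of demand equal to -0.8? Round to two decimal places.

Ed = −70P/(3692 − 70P). Set this equal to -0.8:
70P = 0.8·(3692 − 70P) ⇒ 70P(1 + 0.8) = 0.8·3692
P = 0.8·3692 / (70·1.8) = 23.4412…

23.44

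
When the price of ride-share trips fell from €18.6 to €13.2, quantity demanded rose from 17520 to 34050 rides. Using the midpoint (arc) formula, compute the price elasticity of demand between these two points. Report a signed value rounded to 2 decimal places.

-1.89

%ΔQ = (34050 − 17520) / [(17520 + 34050)/2] = 16530/25785 = 0.641070…
%ΔP = (13.2 − 18.6) / [(18.6 + 13.2)/2] = -5.4/15.9 = -0.339622…
Arc Ed = %ΔQ / %ΔP = (16530/25785) / (-5.4/15.9) = -1.8875…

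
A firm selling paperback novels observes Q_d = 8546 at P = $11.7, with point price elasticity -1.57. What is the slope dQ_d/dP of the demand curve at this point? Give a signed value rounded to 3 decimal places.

-1146.771

Ed = (dQ_d/dP)·(P/Q_d) ⇒ dQ_d/dP = Ed·Q_d/P = (-1.57)·8546/11.7 = -1146.77094…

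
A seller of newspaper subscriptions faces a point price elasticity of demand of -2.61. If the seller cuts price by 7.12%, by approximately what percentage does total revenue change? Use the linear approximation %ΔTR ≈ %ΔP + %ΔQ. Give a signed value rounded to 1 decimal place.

+11.5%

%ΔQ ≈ Ed × %ΔP = (-2.61) × (-7.12%) = +18.5832%
%ΔTR ≈ %ΔP + %ΔQ = (-7.12%) + (+18.5832%) = +11.4632%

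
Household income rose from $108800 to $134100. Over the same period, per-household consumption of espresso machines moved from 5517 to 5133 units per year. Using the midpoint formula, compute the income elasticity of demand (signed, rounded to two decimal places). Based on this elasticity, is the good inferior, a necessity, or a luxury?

%ΔQ = (5133 − 5517)/[( 5517 + 5133)/2] = -384/5325 = -0.072112…
%ΔIncome = (134100 − 108800)/[( 108800 + 134100)/2] = 25300/121450 = 0.208316…
E_income = (-384/5325) / (25300/121450) = -0.3461…
E_income < 0 ⇒ inferior good.

-0.35; inferior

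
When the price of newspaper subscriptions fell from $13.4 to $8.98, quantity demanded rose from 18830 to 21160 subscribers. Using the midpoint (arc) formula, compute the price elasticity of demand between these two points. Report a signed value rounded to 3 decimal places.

-0.295

%ΔQ = (21160 − 18830) / [(18830 + 21160)/2] = 2330/19995 = 0.116529…
%ΔP = (8.98 − 13.4) / [(13.4 + 8.98)/2] = -4.42/11.19 = -0.394995…
Arc Ed = %ΔQ / %ΔP = (2330/19995) / (-4.42/11.19) = -0.29501…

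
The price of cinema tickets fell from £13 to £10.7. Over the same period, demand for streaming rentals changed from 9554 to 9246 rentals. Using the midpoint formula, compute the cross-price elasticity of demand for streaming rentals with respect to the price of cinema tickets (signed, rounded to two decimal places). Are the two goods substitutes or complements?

%ΔQ_{streaming rentals} = (9246 − 9554)/avg = -308/9400 = -0.032765…
%ΔP_{cinema tickets} = (10.7 − 13)/avg = -2.3/11.85 = -0.194092…
E_cross = (-308/9400) / (-2.3/11.85) = 0.1688…
E_cross > 0 ⇒ the goods are substitutes.

0.17; substitutes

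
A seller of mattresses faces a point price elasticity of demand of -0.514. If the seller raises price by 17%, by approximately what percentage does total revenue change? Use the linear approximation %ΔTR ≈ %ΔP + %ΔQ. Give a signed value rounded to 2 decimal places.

+8.26%

%ΔQ ≈ Ed × %ΔP = (-0.514) × (+17%) = -8.7380%
%ΔTR ≈ %ΔP + %ΔQ = (+17%) + (-8.7380%) = +8.2620%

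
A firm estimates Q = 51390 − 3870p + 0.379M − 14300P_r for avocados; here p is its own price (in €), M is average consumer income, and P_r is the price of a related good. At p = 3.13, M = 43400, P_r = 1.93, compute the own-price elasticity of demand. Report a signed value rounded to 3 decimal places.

-0.431

At the given values, Q = 51390 − 3870(3.13) + 0.379(43400) − 14300(1.93) = 28126.5.
∂Q/∂p = −3870.
E = (-3870) × (3.13/28126.5) = -0.43066…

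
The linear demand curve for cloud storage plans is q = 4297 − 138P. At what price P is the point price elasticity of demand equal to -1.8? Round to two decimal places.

20.02

Ed = −138P/(4297 − 138P). Set this equal to -1.8:
138P = 1.8·(4297 − 138P) ⇒ 138P(1 + 1.8) = 1.8·4297
P = 1.8·4297 / (138·2.8) = 20.0170…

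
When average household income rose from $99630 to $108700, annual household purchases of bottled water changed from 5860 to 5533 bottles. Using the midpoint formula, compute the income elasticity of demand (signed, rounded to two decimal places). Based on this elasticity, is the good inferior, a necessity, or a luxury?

-0.66; inferior

%ΔQ = (5533 − 5860)/[( 5860 + 5533)/2] = -327/5696.5 = -0.057403…
%ΔIncome = (108700 − 99630)/[( 99630 + 108700)/2] = 9070/104165 = 0.087073…
E_income = (-327/5696.5) / (9070/104165) = -0.6592…
E_income < 0 ⇒ inferior good.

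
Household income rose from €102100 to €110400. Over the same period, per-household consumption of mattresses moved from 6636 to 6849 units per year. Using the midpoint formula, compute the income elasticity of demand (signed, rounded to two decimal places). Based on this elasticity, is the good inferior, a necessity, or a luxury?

0.40; necessity

%ΔQ = (6849 − 6636)/[( 6636 + 6849)/2] = 213/6742.5 = 0.031590…
%ΔIncome = (110400 − 102100)/[( 102100 + 110400)/2] = 8300/106250 = 0.078117…
E_income = (213/6742.5) / (8300/106250) = 0.4043…
0 < E_income < 1 ⇒ normal good, necessity.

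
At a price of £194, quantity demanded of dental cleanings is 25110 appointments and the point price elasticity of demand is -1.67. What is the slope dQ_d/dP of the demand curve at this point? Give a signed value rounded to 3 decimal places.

Ed = (dQ_d/dP)·(P/Q_d) ⇒ dQ_d/dP = Ed·Q_d/P = (-1.67)·25110/194 = -216.15309…

-216.153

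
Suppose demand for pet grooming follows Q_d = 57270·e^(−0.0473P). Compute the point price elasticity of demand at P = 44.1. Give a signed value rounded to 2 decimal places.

-2.09

dQ_d/dP = −0.0473·Q_d = -336.419. At P = 44.1, Q_d = 7112.45.
Ed = (dQ_d/dP)·(P/Q_d) = (-336.419) × (44.1/7112.45) = -2.0859…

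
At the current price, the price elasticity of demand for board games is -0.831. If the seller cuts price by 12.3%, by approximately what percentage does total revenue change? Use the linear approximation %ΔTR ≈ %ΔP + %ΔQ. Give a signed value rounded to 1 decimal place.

%ΔQ ≈ Ed × %ΔP = (-0.831) × (-12.3%) = +10.2213%
%ΔTR ≈ %ΔP + %ΔQ = (-12.3%) + (+10.2213%) = -2.0787%

-2.1%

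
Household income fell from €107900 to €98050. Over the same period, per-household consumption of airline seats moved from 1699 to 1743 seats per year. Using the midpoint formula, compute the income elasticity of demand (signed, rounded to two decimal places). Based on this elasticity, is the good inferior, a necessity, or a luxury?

%ΔQ = (1743 − 1699)/[( 1699 + 1743)/2] = 44/1721 = 0.025566…
%ΔIncome = (98050 − 107900)/[( 107900 + 98050)/2] = -9850/102975 = -0.095654…
E_income = (44/1721) / (-9850/102975) = -0.2672…
E_income < 0 ⇒ inferior good.

-0.27; inferior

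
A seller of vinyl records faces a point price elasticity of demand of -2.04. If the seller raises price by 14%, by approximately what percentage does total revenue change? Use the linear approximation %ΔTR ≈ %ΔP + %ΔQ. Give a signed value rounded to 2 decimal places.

-14.56%

%ΔQ ≈ Ed × %ΔP = (-2.04) × (+14%) = -28.5600%
%ΔTR ≈ %ΔP + %ΔQ = (+14%) + (-28.5600%) = -14.5600%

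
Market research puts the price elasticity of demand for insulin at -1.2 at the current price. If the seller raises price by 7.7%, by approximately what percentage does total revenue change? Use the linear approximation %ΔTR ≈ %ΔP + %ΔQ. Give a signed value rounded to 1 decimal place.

%ΔQ ≈ Ed × %ΔP = (-1.2) × (+7.7%) = -9.2400%
%ΔTR ≈ %ΔP + %ΔQ = (+7.7%) + (-9.2400%) = -1.5400%

-1.5%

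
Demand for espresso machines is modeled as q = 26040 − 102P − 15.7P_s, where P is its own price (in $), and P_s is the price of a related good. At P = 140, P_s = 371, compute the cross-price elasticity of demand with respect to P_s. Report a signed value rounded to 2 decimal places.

-0.98

At the given values, q = 26040 − 102(140) − 15.7(371) = 5935.3.
∂q/∂P_s = -15.7.
E = (-15.7) × (371/5935.3) = -0.9813…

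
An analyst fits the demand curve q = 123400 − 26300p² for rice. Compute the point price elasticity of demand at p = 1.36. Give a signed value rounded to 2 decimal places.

-1.30

dq/dp = −2·26300·p = -71536. At p = 1.36, q = 74755.52.
Ed = (dq/dp)·(p/q) = (-71536) × (1.36/74755.52) = -1.3014…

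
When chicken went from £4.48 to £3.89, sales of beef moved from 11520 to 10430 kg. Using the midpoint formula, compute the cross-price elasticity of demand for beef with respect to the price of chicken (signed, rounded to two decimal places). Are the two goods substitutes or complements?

%ΔQ_{beef} = (10430 − 11520)/avg = -1090/10975 = -0.099316…
%ΔP_{chicken} = (3.89 − 4.48)/avg = -0.59/4.185 = -0.140979…
E_cross = (-1090/10975) / (-0.59/4.185) = 0.7044…
E_cross > 0 ⇒ the goods are substitutes.

0.70; substitutes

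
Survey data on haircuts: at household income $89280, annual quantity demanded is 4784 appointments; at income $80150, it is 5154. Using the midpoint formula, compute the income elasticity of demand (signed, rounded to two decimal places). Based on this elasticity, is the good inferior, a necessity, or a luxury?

-0.69; inferior

%ΔQ = (5154 − 4784)/[( 4784 + 5154)/2] = 370/4969 = 0.074461…
%ΔIncome = (80150 − 89280)/[( 89280 + 80150)/2] = -9130/84715 = -0.107773…
E_income = (370/4969) / (-9130/84715) = -0.6909…
E_income < 0 ⇒ inferior good.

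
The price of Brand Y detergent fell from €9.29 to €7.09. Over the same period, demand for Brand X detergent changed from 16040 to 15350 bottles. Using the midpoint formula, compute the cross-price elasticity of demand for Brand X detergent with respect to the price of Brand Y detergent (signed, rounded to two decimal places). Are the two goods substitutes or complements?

0.16; substitutes

%ΔQ_{Brand X detergent} = (15350 − 16040)/avg = -690/15695 = -0.043963…
%ΔP_{Brand Y detergent} = (7.09 − 9.29)/avg = -2.2/8.19 = -0.268620…
E_cross = (-690/15695) / (-2.2/8.19) = 0.1636…
E_cross > 0 ⇒ the goods are substitutes.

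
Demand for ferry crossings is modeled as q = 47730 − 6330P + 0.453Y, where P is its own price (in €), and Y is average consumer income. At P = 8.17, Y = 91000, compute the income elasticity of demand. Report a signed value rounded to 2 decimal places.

1.11

At the given values, q = 47730 − 6330(8.17) + 0.453(91000) = 37236.9.
∂q/∂Y = 0.453.
E = (0.453) × (91000/37236.9) = 1.1070…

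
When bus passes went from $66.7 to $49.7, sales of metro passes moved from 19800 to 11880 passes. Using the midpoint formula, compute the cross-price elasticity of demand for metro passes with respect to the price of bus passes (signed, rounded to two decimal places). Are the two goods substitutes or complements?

%ΔQ_{metro passes} = (11880 − 19800)/avg = -7920/15840 = -0.5
%ΔP_{bus passes} = (49.7 − 66.7)/avg = -17/58.2 = -0.292096…
E_cross = (-7920/15840) / (-17/58.2) = 1.7117…
E_cross > 0 ⇒ the goods are substitutes.

1.71; substitutes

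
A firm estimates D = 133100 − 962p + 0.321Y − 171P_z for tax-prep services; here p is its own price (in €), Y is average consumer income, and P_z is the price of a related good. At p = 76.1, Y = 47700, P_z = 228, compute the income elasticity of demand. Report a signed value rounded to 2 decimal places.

0.42

At the given values, D = 133100 − 962(76.1) + 0.321(47700) − 171(228) = 36215.5.
∂D/∂Y = 0.321.
E = (0.321) × (47700/36215.5) = 0.4227…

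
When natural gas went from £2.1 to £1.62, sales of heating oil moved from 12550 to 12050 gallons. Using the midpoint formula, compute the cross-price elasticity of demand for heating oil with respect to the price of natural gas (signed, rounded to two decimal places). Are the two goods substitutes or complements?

%ΔQ_{heating oil} = (12050 − 12550)/avg = -500/12300 = -0.040650…
%ΔP_{natural gas} = (1.62 − 2.1)/avg = -0.48/1.86 = -0.258064…
E_cross = (-500/12300) / (-0.48/1.86) = 0.1575…
E_cross > 0 ⇒ the goods are substitutes.

0.16; substitutes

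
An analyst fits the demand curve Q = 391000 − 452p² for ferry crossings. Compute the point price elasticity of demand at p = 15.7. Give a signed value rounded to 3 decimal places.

dQ/dp = −2·452·p = -14192.8. At p = 15.7, Q = 279586.52.
Ed = (dQ/dp)·(p/Q) = (-14192.8) × (15.7/279586.52) = -0.79698…

-0.797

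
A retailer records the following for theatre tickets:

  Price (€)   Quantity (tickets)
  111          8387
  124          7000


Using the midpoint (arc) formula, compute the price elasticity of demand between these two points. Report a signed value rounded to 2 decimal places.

%ΔQ = (7000 − 8387) / [(8387 + 7000)/2] = -1387/7693.5 = -0.180282…
%ΔP = (124 − 111) / [(111 + 124)/2] = 13/117.5 = 0.110638…
Arc Ed = %ΔQ / %ΔP = (-1387/7693.5) / (13/117.5) = -1.6294…

-1.63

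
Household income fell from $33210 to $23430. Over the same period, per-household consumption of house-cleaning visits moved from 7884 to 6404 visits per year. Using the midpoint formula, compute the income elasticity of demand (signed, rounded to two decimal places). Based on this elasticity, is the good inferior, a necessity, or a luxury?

%ΔQ = (6404 − 7884)/[( 7884 + 6404)/2] = -1480/7144 = -0.207166…
%ΔIncome = (23430 − 33210)/[( 33210 + 23430)/2] = -9780/28320 = -0.345338…
E_income = (-1480/7144) / (-9780/28320) = 0.5998…
0 < E_income < 1 ⇒ normal good, necessity.

0.60; necessity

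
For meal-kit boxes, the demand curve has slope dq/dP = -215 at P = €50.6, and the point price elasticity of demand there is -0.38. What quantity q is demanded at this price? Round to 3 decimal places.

28628.947

Ed = (dq/dP)·(P/q) ⇒ q = (dq/dP)·P/Ed = (-215)·50.6/(-0.38) = 28628.94736…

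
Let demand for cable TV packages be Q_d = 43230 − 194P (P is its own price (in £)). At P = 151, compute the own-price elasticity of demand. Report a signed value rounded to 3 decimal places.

-2.102

At the given values, Q_d = 43230 − 194(151) = 13936.
∂Q_d/∂P = −194.
E = (-194) × (151/13936) = -2.10203…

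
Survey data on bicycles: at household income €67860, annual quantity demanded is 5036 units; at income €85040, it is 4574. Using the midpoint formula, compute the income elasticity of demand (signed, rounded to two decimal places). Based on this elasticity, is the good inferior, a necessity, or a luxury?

-0.43; inferior

%ΔQ = (4574 − 5036)/[( 5036 + 4574)/2] = -462/4805 = -0.096149…
%ΔIncome = (85040 − 67860)/[( 67860 + 85040)/2] = 17180/76450 = 0.224722…
E_income = (-462/4805) / (17180/76450) = -0.4278…
E_income < 0 ⇒ inferior good.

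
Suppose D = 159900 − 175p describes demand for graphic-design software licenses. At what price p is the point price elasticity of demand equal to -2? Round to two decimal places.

Ed = −175p/(159900 − 175p). Set this equal to -2:
175p = 2·(159900 − 175p) ⇒ 175p(1 + 2) = 2·159900
p = 2·159900 / (175·3) = 609.1428…

609.14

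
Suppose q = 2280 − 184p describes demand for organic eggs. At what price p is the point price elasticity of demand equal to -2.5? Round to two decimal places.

Ed = −184p/(2280 − 184p). Set this equal to -2.5:
184p = 2.5·(2280 − 184p) ⇒ 184p(1 + 2.5) = 2.5·2280
p = 2.5·2280 / (184·3.5) = 8.8509…

8.85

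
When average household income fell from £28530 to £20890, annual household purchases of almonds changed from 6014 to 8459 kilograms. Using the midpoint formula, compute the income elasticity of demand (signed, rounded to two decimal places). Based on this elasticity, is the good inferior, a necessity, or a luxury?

-1.09; inferior

%ΔQ = (8459 − 6014)/[( 6014 + 8459)/2] = 2445/7236.5 = 0.337870…
%ΔIncome = (20890 − 28530)/[( 28530 + 20890)/2] = -7640/24710 = -0.309186…
E_income = (2445/7236.5) / (-7640/24710) = -1.0927…
E_income < 0 ⇒ inferior good.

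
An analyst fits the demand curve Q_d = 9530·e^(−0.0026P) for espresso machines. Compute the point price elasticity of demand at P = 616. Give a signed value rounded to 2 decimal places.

dQ_d/dP = −0.0026·Q_d = -4.99459. At P = 616, Q_d = 1921.
Ed = (dQ_d/dP)·(P/Q_d) = (-4.99459) × (616/1921) = -1.6016

-1.60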